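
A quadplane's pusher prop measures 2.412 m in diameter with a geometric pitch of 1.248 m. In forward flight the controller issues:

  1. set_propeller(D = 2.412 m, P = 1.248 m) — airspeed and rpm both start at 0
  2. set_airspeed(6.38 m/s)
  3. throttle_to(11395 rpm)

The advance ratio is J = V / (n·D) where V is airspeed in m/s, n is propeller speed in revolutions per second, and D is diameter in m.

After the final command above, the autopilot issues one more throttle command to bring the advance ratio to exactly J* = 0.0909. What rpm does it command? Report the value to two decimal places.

set_propeller: D = 2.412 m, P = 1.248 m (p = P/D = 0.517413); state ← (V=0, rpm=0)
set_airspeed(6.38): V ← 6.38 m/s
throttle_to(11395): rpm ← 11395
final state: V = 6.38 m/s, rpm = 11395 → n = rpm/60 = 189.916667 rev/s
target J* = 0.0909; solve J* = V/(n·D) for n: n = V/(J*·D) = 6.38/(0.0909 × 2.412) = 29.099096 rev/s
rpm = 60·n = 1745.945739

rpm = 1745.95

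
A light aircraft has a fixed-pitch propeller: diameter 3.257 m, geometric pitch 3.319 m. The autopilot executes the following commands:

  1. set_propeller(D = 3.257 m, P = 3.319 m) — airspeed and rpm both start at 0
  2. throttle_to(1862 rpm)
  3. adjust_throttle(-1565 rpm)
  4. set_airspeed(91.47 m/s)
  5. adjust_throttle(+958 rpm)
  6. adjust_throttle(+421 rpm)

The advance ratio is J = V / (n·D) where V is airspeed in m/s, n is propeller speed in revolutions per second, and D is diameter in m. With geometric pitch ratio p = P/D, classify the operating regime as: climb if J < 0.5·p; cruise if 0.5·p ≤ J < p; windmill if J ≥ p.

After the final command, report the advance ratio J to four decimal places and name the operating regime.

J = 1.0054, regime = cruise

set_propeller: D = 3.257 m, P = 3.319 m (p = P/D = 1.019036); state ← (V=0, rpm=0)
throttle_to(1862): rpm ← 1862
adjust_throttle(-1565): rpm ← 1862 -1565 = 297
set_airspeed(91.47): V ← 91.47 m/s
adjust_throttle(+958): rpm ← 297 +958 = 1255
adjust_throttle(+421): rpm ← 1255 +421 = 1676
final state: V = 91.47 m/s, rpm = 1676 → n = rpm/60 = 27.933333 rev/s
J = V / (n·D) = 91.47 / (27.933333 × 3.257) = 1.005398
regime bands: climb J<0.5095 | cruise [0.5095, 1.0190) | windmill J≥1.0190
J = 1.0054 → cruise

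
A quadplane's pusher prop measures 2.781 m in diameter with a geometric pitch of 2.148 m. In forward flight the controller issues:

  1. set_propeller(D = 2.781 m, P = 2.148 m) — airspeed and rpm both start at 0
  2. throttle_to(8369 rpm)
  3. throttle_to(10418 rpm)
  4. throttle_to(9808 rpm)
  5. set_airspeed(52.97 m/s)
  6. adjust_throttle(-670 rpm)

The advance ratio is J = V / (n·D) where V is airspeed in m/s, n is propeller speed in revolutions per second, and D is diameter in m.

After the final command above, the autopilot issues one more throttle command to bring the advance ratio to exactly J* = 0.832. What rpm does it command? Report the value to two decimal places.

set_propeller: D = 2.781 m, P = 2.148 m (p = P/D = 0.772384); state ← (V=0, rpm=0)
throttle_to(8369): rpm ← 8369
throttle_to(10418): rpm ← 10418
throttle_to(9808): rpm ← 9808
set_airspeed(52.97): V ← 52.97 m/s
adjust_throttle(-670): rpm ← 9808 -670 = 9138
final state: V = 52.97 m/s, rpm = 9138 → n = rpm/60 = 152.300000 rev/s
target J* = 0.832; solve J* = V/(n·D) for n: n = V/(J*·D) = 52.97/(0.832 × 2.781) = 22.893155 rev/s
rpm = 60·n = 1373.589329

rpm = 1373.59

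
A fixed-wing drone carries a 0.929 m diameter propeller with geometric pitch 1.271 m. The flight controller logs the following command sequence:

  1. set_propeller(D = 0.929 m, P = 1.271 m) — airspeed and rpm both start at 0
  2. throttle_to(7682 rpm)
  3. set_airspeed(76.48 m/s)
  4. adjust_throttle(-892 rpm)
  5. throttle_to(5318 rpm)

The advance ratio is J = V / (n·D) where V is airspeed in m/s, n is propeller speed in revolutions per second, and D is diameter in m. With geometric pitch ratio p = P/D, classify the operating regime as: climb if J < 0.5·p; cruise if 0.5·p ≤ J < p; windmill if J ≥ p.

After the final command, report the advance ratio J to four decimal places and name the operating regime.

set_propeller: D = 0.929 m, P = 1.271 m (p = P/D = 1.368138); state ← (V=0, rpm=0)
throttle_to(7682): rpm ← 7682
set_airspeed(76.48): V ← 76.48 m/s
adjust_throttle(-892): rpm ← 7682 -892 = 6790
throttle_to(5318): rpm ← 5318
final state: V = 76.48 m/s, rpm = 5318 → n = rpm/60 = 88.633333 rev/s
J = V / (n·D) = 76.48 / (88.633333 × 0.929) = 0.928828
regime bands: climb J<0.6841 | cruise [0.6841, 1.3681) | windmill J≥1.3681
J = 0.9288 → cruise

J = 0.9288, regime = cruise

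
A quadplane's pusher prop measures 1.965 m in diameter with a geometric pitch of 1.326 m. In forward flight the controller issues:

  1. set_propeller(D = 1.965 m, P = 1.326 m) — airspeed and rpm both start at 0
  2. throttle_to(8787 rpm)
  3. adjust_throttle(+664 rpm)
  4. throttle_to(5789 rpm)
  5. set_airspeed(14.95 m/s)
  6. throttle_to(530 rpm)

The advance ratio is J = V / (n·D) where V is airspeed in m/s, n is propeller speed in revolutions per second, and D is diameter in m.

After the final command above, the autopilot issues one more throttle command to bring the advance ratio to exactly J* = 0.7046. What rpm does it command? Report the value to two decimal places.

rpm = 647.87

set_propeller: D = 1.965 m, P = 1.326 m (p = P/D = 0.674809); state ← (V=0, rpm=0)
throttle_to(8787): rpm ← 8787
adjust_throttle(+664): rpm ← 8787 +664 = 9451
throttle_to(5789): rpm ← 5789
set_airspeed(14.95): V ← 14.95 m/s
throttle_to(530): rpm ← 530
final state: V = 14.95 m/s, rpm = 530 → n = rpm/60 = 8.833333 rev/s
target J* = 0.7046; solve J* = V/(n·D) for n: n = V/(J*·D) = 14.95/(0.7046 × 1.965) = 10.797818 rev/s
rpm = 60·n = 647.869074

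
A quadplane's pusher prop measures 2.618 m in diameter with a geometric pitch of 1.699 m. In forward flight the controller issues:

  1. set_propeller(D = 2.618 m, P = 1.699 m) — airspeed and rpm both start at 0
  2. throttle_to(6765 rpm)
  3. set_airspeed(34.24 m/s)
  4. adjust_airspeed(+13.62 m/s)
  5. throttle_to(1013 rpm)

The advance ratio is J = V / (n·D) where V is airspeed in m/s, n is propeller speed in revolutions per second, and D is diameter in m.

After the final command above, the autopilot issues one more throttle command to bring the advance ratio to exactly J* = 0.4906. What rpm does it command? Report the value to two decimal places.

set_propeller: D = 2.618 m, P = 1.699 m (p = P/D = 0.648969); state ← (V=0, rpm=0)
throttle_to(6765): rpm ← 6765
set_airspeed(34.24): V ← 34.24 m/s
adjust_airspeed(+13.62): V ← 34.24 +13.62 = 47.86 m/s
throttle_to(1013): rpm ← 1013
final state: V = 47.86 m/s, rpm = 1013 → n = rpm/60 = 16.883333 rev/s
target J* = 0.4906; solve J* = V/(n·D) for n: n = V/(J*·D) = 47.86/(0.4906 × 2.618) = 37.262802 rev/s
rpm = 60·n = 2235.768117

rpm = 2235.77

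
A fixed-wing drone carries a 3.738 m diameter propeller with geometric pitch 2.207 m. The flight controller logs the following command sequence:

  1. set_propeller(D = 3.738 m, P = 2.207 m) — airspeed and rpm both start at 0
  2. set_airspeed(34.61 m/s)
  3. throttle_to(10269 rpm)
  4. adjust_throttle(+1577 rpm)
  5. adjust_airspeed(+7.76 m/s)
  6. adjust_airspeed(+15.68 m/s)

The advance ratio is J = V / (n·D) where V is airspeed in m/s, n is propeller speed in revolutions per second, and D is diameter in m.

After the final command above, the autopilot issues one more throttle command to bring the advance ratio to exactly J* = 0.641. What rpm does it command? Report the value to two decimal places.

rpm = 1453.64

set_propeller: D = 3.738 m, P = 2.207 m (p = P/D = 0.590423); state ← (V=0, rpm=0)
set_airspeed(34.61): V ← 34.61 m/s
throttle_to(10269): rpm ← 10269
adjust_throttle(+1577): rpm ← 10269 +1577 = 11846
adjust_airspeed(+7.76): V ← 34.61 +7.76 = 42.37 m/s
adjust_airspeed(+15.68): V ← 42.37 +15.68 = 58.05 m/s
final state: V = 58.05 m/s, rpm = 11846 → n = rpm/60 = 197.433333 rev/s
target J* = 0.641; solve J* = V/(n·D) for n: n = V/(J*·D) = 58.05/(0.641 × 3.738) = 24.227293 rev/s
rpm = 60·n = 1453.637600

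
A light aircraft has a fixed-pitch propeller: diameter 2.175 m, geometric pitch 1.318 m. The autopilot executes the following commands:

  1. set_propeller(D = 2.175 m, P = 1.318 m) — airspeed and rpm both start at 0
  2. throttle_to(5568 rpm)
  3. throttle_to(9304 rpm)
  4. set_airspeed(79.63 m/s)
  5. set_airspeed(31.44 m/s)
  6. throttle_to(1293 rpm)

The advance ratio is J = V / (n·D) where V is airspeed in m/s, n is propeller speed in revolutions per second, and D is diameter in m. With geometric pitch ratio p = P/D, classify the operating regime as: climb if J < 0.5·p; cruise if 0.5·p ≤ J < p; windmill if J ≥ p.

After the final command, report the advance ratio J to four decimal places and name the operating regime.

set_propeller: D = 2.175 m, P = 1.318 m (p = P/D = 0.605977); state ← (V=0, rpm=0)
throttle_to(5568): rpm ← 5568
throttle_to(9304): rpm ← 9304
set_airspeed(79.63): V ← 79.63 m/s
set_airspeed(31.44): V ← 31.44 m/s
throttle_to(1293): rpm ← 1293
final state: V = 31.44 m/s, rpm = 1293 → n = rpm/60 = 21.550000 rev/s
J = V / (n·D) = 31.44 / (21.550000 × 2.175) = 0.670774
regime bands: climb J<0.3030 | cruise [0.3030, 0.6060) | windmill J≥0.6060
J = 0.6708 → windmill

J = 0.6708, regime = windmill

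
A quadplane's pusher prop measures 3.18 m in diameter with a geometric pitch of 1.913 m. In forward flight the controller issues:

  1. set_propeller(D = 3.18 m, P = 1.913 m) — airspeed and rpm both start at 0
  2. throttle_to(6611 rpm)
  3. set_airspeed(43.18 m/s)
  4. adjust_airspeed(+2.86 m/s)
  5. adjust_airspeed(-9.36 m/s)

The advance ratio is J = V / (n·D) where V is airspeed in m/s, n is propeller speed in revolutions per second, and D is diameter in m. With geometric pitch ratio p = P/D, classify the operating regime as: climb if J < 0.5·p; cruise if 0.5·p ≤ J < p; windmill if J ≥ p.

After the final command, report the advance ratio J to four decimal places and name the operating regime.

J = 0.1047, regime = climb

set_propeller: D = 3.18 m, P = 1.913 m (p = P/D = 0.601572); state ← (V=0, rpm=0)
throttle_to(6611): rpm ← 6611
set_airspeed(43.18): V ← 43.18 m/s
adjust_airspeed(+2.86): V ← 43.18 +2.86 = 46.04 m/s
adjust_airspeed(-9.36): V ← 46.04 -9.36 = 36.68 m/s
final state: V = 36.68 m/s, rpm = 6611 → n = rpm/60 = 110.183333 rev/s
J = V / (n·D) = 36.68 / (110.183333 × 3.18) = 0.104685
regime bands: climb J<0.3008 | cruise [0.3008, 0.6016) | windmill J≥0.6016
J = 0.1047 → climb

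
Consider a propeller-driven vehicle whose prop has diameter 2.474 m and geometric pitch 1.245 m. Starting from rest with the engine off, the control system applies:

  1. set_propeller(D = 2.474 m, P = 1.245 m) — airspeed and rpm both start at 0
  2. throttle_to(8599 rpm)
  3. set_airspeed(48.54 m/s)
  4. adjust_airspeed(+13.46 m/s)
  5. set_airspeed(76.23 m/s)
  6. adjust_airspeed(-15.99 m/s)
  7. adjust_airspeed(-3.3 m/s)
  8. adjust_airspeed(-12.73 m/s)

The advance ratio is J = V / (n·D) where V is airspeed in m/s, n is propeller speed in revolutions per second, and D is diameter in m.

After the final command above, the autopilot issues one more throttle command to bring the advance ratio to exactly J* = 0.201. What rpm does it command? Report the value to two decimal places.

set_propeller: D = 2.474 m, P = 1.245 m (p = P/D = 0.503234); state ← (V=0, rpm=0)
throttle_to(8599): rpm ← 8599
set_airspeed(48.54): V ← 48.54 m/s
adjust_airspeed(+13.46): V ← 48.54 +13.46 = 62 m/s
set_airspeed(76.23): V ← 76.23 m/s
adjust_airspeed(-15.99): V ← 76.23 -15.99 = 60.24 m/s
adjust_airspeed(-3.3): V ← 60.24 -3.3 = 56.94 m/s
adjust_airspeed(-12.73): V ← 56.94 -12.73 = 44.21 m/s
final state: V = 44.21 m/s, rpm = 8599 → n = rpm/60 = 143.316667 rev/s
target J* = 0.201; solve J* = V/(n·D) for n: n = V/(J*·D) = 44.21/(0.201 × 2.474) = 88.904708 rev/s
rpm = 60·n = 5334.282508

rpm = 5334.28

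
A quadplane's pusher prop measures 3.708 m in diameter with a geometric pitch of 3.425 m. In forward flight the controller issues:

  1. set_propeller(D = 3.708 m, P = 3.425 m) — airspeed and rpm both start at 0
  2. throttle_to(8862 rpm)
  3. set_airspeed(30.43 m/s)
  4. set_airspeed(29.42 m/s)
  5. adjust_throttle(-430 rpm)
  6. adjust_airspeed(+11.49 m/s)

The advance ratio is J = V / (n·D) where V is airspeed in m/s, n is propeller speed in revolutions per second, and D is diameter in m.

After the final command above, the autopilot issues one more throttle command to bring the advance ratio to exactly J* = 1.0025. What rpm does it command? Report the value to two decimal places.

rpm = 660.32

set_propeller: D = 3.708 m, P = 3.425 m (p = P/D = 0.923679); state ← (V=0, rpm=0)
throttle_to(8862): rpm ← 8862
set_airspeed(30.43): V ← 30.43 m/s
set_airspeed(29.42): V ← 29.42 m/s
adjust_throttle(-430): rpm ← 8862 -430 = 8432
adjust_airspeed(+11.49): V ← 29.42 +11.49 = 40.91 m/s
final state: V = 40.91 m/s, rpm = 8432 → n = rpm/60 = 140.533333 rev/s
target J* = 1.0025; solve J* = V/(n·D) for n: n = V/(J*·D) = 40.91/(1.0025 × 3.708) = 11.005388 rev/s
rpm = 60·n = 660.323302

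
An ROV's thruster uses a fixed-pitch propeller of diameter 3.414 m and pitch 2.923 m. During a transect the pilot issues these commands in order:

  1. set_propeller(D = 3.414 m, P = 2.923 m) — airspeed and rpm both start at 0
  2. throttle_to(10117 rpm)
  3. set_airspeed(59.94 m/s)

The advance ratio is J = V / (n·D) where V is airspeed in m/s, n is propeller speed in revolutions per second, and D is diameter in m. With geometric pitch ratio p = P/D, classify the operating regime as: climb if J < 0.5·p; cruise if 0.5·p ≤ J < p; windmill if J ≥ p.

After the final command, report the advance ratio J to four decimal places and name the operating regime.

J = 0.1041, regime = climb

set_propeller: D = 3.414 m, P = 2.923 m (p = P/D = 0.856180); state ← (V=0, rpm=0)
throttle_to(10117): rpm ← 10117
set_airspeed(59.94): V ← 59.94 m/s
final state: V = 59.94 m/s, rpm = 10117 → n = rpm/60 = 168.616667 rev/s
J = V / (n·D) = 59.94 / (168.616667 × 3.414) = 0.104124
regime bands: climb J<0.4281 | cruise [0.4281, 0.8562) | windmill J≥0.8562
J = 0.1041 → climb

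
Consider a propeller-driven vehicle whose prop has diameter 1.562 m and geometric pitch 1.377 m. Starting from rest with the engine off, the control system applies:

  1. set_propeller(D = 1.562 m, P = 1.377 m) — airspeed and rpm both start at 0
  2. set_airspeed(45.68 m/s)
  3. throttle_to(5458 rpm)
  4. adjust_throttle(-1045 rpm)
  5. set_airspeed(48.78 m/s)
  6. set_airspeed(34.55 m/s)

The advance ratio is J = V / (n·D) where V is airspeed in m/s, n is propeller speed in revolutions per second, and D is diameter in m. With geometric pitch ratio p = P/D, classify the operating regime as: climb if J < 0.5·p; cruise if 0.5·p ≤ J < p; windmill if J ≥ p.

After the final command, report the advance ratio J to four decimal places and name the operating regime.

set_propeller: D = 1.562 m, P = 1.377 m (p = P/D = 0.881562); state ← (V=0, rpm=0)
set_airspeed(45.68): V ← 45.68 m/s
throttle_to(5458): rpm ← 5458
adjust_throttle(-1045): rpm ← 5458 -1045 = 4413
set_airspeed(48.78): V ← 48.78 m/s
set_airspeed(34.55): V ← 34.55 m/s
final state: V = 34.55 m/s, rpm = 4413 → n = rpm/60 = 73.550000 rev/s
J = V / (n·D) = 34.55 / (73.550000 × 1.562) = 0.300735
regime bands: climb J<0.4408 | cruise [0.4408, 0.8816) | windmill J≥0.8816
J = 0.3007 → climb

J = 0.3007, regime = climb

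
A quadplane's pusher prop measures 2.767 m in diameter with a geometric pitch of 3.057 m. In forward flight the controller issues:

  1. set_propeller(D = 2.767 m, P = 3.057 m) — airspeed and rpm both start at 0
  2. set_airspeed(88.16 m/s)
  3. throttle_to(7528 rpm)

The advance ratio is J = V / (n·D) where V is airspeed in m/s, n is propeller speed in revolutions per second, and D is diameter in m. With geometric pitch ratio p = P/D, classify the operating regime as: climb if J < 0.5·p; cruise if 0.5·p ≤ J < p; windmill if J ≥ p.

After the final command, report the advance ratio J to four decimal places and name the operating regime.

J = 0.2539, regime = climb

set_propeller: D = 2.767 m, P = 3.057 m (p = P/D = 1.104807); state ← (V=0, rpm=0)
set_airspeed(88.16): V ← 88.16 m/s
throttle_to(7528): rpm ← 7528
final state: V = 88.16 m/s, rpm = 7528 → n = rpm/60 = 125.466667 rev/s
J = V / (n·D) = 88.16 / (125.466667 × 2.767) = 0.253942
regime bands: climb J<0.5524 | cruise [0.5524, 1.1048) | windmill J≥1.1048
J = 0.2539 → climb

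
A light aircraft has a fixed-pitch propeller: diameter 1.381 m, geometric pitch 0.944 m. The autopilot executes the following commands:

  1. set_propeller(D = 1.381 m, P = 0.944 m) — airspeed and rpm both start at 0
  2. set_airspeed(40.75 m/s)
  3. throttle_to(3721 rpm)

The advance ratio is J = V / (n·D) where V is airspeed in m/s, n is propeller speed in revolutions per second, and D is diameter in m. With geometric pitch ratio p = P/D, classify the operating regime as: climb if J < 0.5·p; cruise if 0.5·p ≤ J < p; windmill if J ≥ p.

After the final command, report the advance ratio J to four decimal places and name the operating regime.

J = 0.4758, regime = cruise

set_propeller: D = 1.381 m, P = 0.944 m (p = P/D = 0.683563); state ← (V=0, rpm=0)
set_airspeed(40.75): V ← 40.75 m/s
throttle_to(3721): rpm ← 3721
final state: V = 40.75 m/s, rpm = 3721 → n = rpm/60 = 62.016667 rev/s
J = V / (n·D) = 40.75 / (62.016667 × 1.381) = 0.475801
regime bands: climb J<0.3418 | cruise [0.3418, 0.6836) | windmill J≥0.6836
J = 0.4758 → cruise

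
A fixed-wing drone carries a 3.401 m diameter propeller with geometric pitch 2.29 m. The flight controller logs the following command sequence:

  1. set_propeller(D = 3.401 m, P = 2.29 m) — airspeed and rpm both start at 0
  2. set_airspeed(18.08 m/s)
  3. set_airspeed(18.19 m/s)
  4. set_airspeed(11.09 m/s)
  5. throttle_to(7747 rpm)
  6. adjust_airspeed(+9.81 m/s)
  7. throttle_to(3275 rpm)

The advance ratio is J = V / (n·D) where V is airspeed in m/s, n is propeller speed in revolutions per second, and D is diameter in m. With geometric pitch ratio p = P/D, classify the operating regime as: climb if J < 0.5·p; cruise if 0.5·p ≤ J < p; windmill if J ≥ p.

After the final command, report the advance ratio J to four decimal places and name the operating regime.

J = 0.1126, regime = climb

set_propeller: D = 3.401 m, P = 2.29 m (p = P/D = 0.673331); state ← (V=0, rpm=0)
set_airspeed(18.08): V ← 18.08 m/s
set_airspeed(18.19): V ← 18.19 m/s
set_airspeed(11.09): V ← 11.09 m/s
throttle_to(7747): rpm ← 7747
adjust_airspeed(+9.81): V ← 11.09 +9.81 = 20.9 m/s
throttle_to(3275): rpm ← 3275
final state: V = 20.9 m/s, rpm = 3275 → n = rpm/60 = 54.583333 rev/s
J = V / (n·D) = 20.9 / (54.583333 × 3.401) = 0.112585
regime bands: climb J<0.3367 | cruise [0.3367, 0.6733) | windmill J≥0.6733
J = 0.1126 → climb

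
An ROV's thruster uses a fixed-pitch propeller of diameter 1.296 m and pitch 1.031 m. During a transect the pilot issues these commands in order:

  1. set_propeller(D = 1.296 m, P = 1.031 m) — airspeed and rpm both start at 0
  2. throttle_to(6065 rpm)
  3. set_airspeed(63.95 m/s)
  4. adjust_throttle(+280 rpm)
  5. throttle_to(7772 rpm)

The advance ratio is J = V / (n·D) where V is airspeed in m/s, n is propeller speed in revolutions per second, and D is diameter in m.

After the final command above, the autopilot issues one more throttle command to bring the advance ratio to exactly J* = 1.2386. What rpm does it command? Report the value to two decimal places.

rpm = 2390.32

set_propeller: D = 1.296 m, P = 1.031 m (p = P/D = 0.795525); state ← (V=0, rpm=0)
throttle_to(6065): rpm ← 6065
set_airspeed(63.95): V ← 63.95 m/s
adjust_throttle(+280): rpm ← 6065 +280 = 6345
throttle_to(7772): rpm ← 7772
final state: V = 63.95 m/s, rpm = 7772 → n = rpm/60 = 129.533333 rev/s
target J* = 1.2386; solve J* = V/(n·D) for n: n = V/(J*·D) = 63.95/(1.2386 × 1.296) = 39.838637 rev/s
rpm = 60·n = 2390.318221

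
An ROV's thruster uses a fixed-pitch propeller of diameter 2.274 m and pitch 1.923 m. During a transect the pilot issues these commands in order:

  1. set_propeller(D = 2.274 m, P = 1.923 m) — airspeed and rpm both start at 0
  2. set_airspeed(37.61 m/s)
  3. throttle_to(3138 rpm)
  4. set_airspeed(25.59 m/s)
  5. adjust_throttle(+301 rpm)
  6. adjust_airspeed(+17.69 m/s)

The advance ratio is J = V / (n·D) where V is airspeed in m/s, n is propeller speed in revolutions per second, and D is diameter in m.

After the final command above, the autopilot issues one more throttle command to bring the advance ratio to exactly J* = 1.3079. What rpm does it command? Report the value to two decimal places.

rpm = 873.12

set_propeller: D = 2.274 m, P = 1.923 m (p = P/D = 0.845646); state ← (V=0, rpm=0)
set_airspeed(37.61): V ← 37.61 m/s
throttle_to(3138): rpm ← 3138
set_airspeed(25.59): V ← 25.59 m/s
adjust_throttle(+301): rpm ← 3138 +301 = 3439
adjust_airspeed(+17.69): V ← 25.59 +17.69 = 43.28 m/s
final state: V = 43.28 m/s, rpm = 3439 → n = rpm/60 = 57.316667 rev/s
target J* = 1.3079; solve J* = V/(n·D) for n: n = V/(J*·D) = 43.28/(1.3079 × 2.274) = 14.551985 rev/s
rpm = 60·n = 873.119127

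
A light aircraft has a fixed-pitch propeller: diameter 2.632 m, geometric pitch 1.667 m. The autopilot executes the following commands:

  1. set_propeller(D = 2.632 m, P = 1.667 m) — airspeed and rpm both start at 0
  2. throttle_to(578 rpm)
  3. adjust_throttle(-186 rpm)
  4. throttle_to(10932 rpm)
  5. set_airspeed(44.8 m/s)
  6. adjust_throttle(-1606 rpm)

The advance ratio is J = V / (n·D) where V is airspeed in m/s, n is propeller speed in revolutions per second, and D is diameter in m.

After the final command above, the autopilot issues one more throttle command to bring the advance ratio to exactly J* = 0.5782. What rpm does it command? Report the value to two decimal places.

rpm = 1766.30

set_propeller: D = 2.632 m, P = 1.667 m (p = P/D = 0.633359); state ← (V=0, rpm=0)
throttle_to(578): rpm ← 578
adjust_throttle(-186): rpm ← 578 -186 = 392
throttle_to(10932): rpm ← 10932
set_airspeed(44.8): V ← 44.8 m/s
adjust_throttle(-1606): rpm ← 10932 -1606 = 9326
final state: V = 44.8 m/s, rpm = 9326 → n = rpm/60 = 155.433333 rev/s
target J* = 0.5782; solve J* = V/(n·D) for n: n = V/(J*·D) = 44.8/(0.5782 × 2.632) = 29.438389 rev/s
rpm = 60·n = 1766.303348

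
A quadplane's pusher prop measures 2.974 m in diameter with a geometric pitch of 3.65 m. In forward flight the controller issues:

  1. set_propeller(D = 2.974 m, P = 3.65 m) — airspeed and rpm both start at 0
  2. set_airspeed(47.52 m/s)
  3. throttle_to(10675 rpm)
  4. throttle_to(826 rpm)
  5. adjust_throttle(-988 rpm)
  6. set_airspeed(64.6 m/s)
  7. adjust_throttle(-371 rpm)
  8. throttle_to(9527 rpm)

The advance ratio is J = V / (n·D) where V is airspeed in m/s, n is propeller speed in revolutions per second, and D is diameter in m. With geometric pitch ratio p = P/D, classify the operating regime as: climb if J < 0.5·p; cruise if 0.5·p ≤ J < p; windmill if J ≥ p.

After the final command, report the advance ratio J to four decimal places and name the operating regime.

set_propeller: D = 2.974 m, P = 3.65 m (p = P/D = 1.227303); state ← (V=0, rpm=0)
set_airspeed(47.52): V ← 47.52 m/s
throttle_to(10675): rpm ← 10675
throttle_to(826): rpm ← 826
adjust_throttle(-988): rpm ← 826 -988 = -162
set_airspeed(64.6): V ← 64.6 m/s
adjust_throttle(-371): rpm ← -162 -371 = -533
throttle_to(9527): rpm ← 9527
final state: V = 64.6 m/s, rpm = 9527 → n = rpm/60 = 158.783333 rev/s
J = V / (n·D) = 64.6 / (158.783333 × 2.974) = 0.136800
regime bands: climb J<0.6137 | cruise [0.6137, 1.2273) | windmill J≥1.2273
J = 0.1368 → climb

J = 0.1368, regime = climb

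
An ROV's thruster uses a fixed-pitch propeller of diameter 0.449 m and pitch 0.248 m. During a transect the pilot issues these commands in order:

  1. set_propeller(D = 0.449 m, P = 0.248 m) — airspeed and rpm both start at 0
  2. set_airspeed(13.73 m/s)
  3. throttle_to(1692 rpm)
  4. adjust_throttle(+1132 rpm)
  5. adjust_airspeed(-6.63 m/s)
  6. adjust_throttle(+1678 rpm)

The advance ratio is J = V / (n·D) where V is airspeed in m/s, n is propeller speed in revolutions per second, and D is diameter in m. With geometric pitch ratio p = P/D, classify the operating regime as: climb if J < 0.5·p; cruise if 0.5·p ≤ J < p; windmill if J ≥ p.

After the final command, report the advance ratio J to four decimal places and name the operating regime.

set_propeller: D = 0.449 m, P = 0.248 m (p = P/D = 0.552339); state ← (V=0, rpm=0)
set_airspeed(13.73): V ← 13.73 m/s
throttle_to(1692): rpm ← 1692
adjust_throttle(+1132): rpm ← 1692 +1132 = 2824
adjust_airspeed(-6.63): V ← 13.73 -6.63 = 7.1 m/s
adjust_throttle(+1678): rpm ← 2824 +1678 = 4502
final state: V = 7.1 m/s, rpm = 4502 → n = rpm/60 = 75.033333 rev/s
J = V / (n·D) = 7.1 / (75.033333 × 0.449) = 0.210745
regime bands: climb J<0.2762 | cruise [0.2762, 0.5523) | windmill J≥0.5523
J = 0.2107 → climb

J = 0.2107, regime = climb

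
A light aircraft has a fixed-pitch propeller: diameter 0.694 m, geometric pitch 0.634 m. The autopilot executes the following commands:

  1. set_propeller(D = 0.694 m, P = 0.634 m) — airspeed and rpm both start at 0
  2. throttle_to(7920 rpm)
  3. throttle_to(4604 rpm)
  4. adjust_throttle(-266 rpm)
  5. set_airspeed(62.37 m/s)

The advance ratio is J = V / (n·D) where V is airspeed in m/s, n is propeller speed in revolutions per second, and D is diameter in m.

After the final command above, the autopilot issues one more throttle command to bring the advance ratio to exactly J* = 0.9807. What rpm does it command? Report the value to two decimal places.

set_propeller: D = 0.694 m, P = 0.634 m (p = P/D = 0.913545); state ← (V=0, rpm=0)
throttle_to(7920): rpm ← 7920
throttle_to(4604): rpm ← 4604
adjust_throttle(-266): rpm ← 4604 -266 = 4338
set_airspeed(62.37): V ← 62.37 m/s
final state: V = 62.37 m/s, rpm = 4338 → n = rpm/60 = 72.300000 rev/s
target J* = 0.9807; solve J* = V/(n·D) for n: n = V/(J*·D) = 62.37/(0.9807 × 0.694) = 91.638949 rev/s
rpm = 60·n = 5498.336923

rpm = 5498.34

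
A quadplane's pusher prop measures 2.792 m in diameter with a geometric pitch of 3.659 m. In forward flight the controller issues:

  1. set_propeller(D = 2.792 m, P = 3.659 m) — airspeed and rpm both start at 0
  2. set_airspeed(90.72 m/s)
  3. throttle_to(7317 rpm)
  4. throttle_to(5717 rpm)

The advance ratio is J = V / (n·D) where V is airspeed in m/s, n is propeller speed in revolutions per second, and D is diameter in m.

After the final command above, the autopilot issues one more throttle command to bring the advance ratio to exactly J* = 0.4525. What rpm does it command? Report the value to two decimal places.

set_propeller: D = 2.792 m, P = 3.659 m (p = P/D = 1.310530); state ← (V=0, rpm=0)
set_airspeed(90.72): V ← 90.72 m/s
throttle_to(7317): rpm ← 7317
throttle_to(5717): rpm ← 5717
final state: V = 90.72 m/s, rpm = 5717 → n = rpm/60 = 95.283333 rev/s
target J* = 0.4525; solve J* = V/(n·D) for n: n = V/(J*·D) = 90.72/(0.4525 × 2.792) = 71.807374 rev/s
rpm = 60·n = 4308.442432

rpm = 4308.44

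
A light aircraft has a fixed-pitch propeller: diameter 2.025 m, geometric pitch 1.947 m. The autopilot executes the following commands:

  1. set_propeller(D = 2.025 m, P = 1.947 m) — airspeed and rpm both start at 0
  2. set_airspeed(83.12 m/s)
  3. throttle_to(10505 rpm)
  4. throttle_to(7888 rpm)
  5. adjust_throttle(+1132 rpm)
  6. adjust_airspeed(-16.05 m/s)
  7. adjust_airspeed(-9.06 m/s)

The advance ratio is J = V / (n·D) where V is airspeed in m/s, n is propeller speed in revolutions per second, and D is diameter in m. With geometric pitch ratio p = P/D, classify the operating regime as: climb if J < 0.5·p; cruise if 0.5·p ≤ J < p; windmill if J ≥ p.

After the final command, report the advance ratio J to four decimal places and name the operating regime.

set_propeller: D = 2.025 m, P = 1.947 m (p = P/D = 0.961481); state ← (V=0, rpm=0)
set_airspeed(83.12): V ← 83.12 m/s
throttle_to(10505): rpm ← 10505
throttle_to(7888): rpm ← 7888
adjust_throttle(+1132): rpm ← 7888 +1132 = 9020
adjust_airspeed(-16.05): V ← 83.12 -16.05 = 67.07 m/s
adjust_airspeed(-9.06): V ← 67.07 -9.06 = 58.01 m/s
final state: V = 58.01 m/s, rpm = 9020 → n = rpm/60 = 150.333333 rev/s
J = V / (n·D) = 58.01 / (150.333333 × 2.025) = 0.190556
regime bands: climb J<0.4807 | cruise [0.4807, 0.9615) | windmill J≥0.9615
J = 0.1906 → climb

J = 0.1906, regime = climb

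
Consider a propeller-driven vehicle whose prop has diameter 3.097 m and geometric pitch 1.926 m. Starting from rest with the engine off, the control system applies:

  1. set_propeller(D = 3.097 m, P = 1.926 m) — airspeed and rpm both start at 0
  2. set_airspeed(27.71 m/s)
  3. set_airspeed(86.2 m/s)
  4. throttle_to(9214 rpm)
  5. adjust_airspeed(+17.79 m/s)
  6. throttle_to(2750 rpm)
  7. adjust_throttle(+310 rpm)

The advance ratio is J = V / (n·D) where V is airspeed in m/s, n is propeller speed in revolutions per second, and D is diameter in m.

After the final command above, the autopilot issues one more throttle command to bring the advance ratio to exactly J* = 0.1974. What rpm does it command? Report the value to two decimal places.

rpm = 10205.97

set_propeller: D = 3.097 m, P = 1.926 m (p = P/D = 0.621892); state ← (V=0, rpm=0)
set_airspeed(27.71): V ← 27.71 m/s
set_airspeed(86.2): V ← 86.2 m/s
throttle_to(9214): rpm ← 9214
adjust_airspeed(+17.79): V ← 86.2 +17.79 = 103.99 m/s
throttle_to(2750): rpm ← 2750
adjust_throttle(+310): rpm ← 2750 +310 = 3060
final state: V = 103.99 m/s, rpm = 3060 → n = rpm/60 = 51.000000 rev/s
target J* = 0.1974; solve J* = V/(n·D) for n: n = V/(J*·D) = 103.99/(0.1974 × 3.097) = 170.099573 rev/s
rpm = 60·n = 10205.974406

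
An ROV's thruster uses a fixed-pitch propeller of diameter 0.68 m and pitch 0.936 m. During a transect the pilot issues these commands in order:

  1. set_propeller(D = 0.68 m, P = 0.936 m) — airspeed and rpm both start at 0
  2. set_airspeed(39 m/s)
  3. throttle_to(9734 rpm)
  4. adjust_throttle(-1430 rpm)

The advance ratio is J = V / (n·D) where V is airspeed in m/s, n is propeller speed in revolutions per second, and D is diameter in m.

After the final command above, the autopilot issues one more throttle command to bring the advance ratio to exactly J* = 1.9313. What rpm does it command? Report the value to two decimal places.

rpm = 1781.79

set_propeller: D = 0.68 m, P = 0.936 m (p = P/D = 1.376471); state ← (V=0, rpm=0)
set_airspeed(39): V ← 39 m/s
throttle_to(9734): rpm ← 9734
adjust_throttle(-1430): rpm ← 9734 -1430 = 8304
final state: V = 39 m/s, rpm = 8304 → n = rpm/60 = 138.400000 rev/s
target J* = 1.9313; solve J* = V/(n·D) for n: n = V/(J*·D) = 39/(1.9313 × 0.68) = 29.696547 rev/s
rpm = 60·n = 1781.792819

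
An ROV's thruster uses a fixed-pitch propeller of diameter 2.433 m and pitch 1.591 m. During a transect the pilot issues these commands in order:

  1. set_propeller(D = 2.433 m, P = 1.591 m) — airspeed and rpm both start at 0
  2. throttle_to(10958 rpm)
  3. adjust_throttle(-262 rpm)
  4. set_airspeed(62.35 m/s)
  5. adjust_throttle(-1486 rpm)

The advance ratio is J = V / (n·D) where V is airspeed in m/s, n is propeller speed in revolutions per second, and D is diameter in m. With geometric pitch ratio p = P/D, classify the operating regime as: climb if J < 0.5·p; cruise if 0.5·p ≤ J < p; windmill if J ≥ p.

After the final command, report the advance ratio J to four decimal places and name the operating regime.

set_propeller: D = 2.433 m, P = 1.591 m (p = P/D = 0.653925); state ← (V=0, rpm=0)
throttle_to(10958): rpm ← 10958
adjust_throttle(-262): rpm ← 10958 -262 = 10696
set_airspeed(62.35): V ← 62.35 m/s
adjust_throttle(-1486): rpm ← 10696 -1486 = 9210
final state: V = 62.35 m/s, rpm = 9210 → n = rpm/60 = 153.500000 rev/s
J = V / (n·D) = 62.35 / (153.500000 × 2.433) = 0.166950
regime bands: climb J<0.3270 | cruise [0.3270, 0.6539) | windmill J≥0.6539
J = 0.1669 → climb

J = 0.1669, regime = climb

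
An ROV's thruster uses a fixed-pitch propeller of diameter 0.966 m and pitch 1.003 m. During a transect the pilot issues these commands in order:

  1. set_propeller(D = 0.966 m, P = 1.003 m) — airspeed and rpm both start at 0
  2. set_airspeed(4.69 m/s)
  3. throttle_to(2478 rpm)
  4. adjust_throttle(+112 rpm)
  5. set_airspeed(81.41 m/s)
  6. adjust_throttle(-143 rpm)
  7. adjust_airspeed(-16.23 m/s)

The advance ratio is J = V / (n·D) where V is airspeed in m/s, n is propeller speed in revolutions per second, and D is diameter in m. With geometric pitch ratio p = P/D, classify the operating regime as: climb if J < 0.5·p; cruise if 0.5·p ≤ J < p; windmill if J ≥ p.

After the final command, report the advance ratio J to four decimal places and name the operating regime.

set_propeller: D = 0.966 m, P = 1.003 m (p = P/D = 1.038302); state ← (V=0, rpm=0)
set_airspeed(4.69): V ← 4.69 m/s
throttle_to(2478): rpm ← 2478
adjust_throttle(+112): rpm ← 2478 +112 = 2590
set_airspeed(81.41): V ← 81.41 m/s
adjust_throttle(-143): rpm ← 2590 -143 = 2447
adjust_airspeed(-16.23): V ← 81.41 -16.23 = 65.18 m/s
final state: V = 65.18 m/s, rpm = 2447 → n = rpm/60 = 40.783333 rev/s
J = V / (n·D) = 65.18 / (40.783333 × 0.966) = 1.654453
regime bands: climb J<0.5192 | cruise [0.5192, 1.0383) | windmill J≥1.0383
J = 1.6545 → windmill

J = 1.6545, regime = windmill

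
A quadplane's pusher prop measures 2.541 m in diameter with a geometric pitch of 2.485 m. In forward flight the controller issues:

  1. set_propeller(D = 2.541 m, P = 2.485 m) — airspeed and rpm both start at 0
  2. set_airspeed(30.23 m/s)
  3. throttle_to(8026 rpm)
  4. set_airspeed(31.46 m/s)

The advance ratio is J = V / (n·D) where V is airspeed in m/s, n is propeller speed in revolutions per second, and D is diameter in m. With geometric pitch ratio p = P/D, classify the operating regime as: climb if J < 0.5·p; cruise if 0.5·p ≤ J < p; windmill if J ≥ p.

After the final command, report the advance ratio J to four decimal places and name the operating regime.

set_propeller: D = 2.541 m, P = 2.485 m (p = P/D = 0.977961); state ← (V=0, rpm=0)
set_airspeed(30.23): V ← 30.23 m/s
throttle_to(8026): rpm ← 8026
set_airspeed(31.46): V ← 31.46 m/s
final state: V = 31.46 m/s, rpm = 8026 → n = rpm/60 = 133.766667 rev/s
J = V / (n·D) = 31.46 / (133.766667 × 2.541) = 0.092556
regime bands: climb J<0.4890 | cruise [0.4890, 0.9780) | windmill J≥0.9780
J = 0.0926 → climb

J = 0.0926, regime = climb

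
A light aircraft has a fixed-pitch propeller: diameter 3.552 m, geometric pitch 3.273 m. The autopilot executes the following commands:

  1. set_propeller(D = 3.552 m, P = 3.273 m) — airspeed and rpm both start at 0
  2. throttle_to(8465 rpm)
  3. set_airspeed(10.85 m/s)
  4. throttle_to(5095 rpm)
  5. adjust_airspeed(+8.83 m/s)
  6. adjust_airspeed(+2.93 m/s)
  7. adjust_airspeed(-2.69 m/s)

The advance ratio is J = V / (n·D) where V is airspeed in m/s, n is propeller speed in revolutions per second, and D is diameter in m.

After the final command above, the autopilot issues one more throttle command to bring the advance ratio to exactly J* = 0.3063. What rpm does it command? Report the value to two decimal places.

set_propeller: D = 3.552 m, P = 3.273 m (p = P/D = 0.921453); state ← (V=0, rpm=0)
throttle_to(8465): rpm ← 8465
set_airspeed(10.85): V ← 10.85 m/s
throttle_to(5095): rpm ← 5095
adjust_airspeed(+8.83): V ← 10.85 +8.83 = 19.68 m/s
adjust_airspeed(+2.93): V ← 19.68 +2.93 = 22.61 m/s
adjust_airspeed(-2.69): V ← 22.61 -2.69 = 19.92 m/s
final state: V = 19.92 m/s, rpm = 5095 → n = rpm/60 = 84.916667 rev/s
target J* = 0.3063; solve J* = V/(n·D) for n: n = V/(J*·D) = 19.92/(0.3063 × 3.552) = 18.309200 rev/s
rpm = 60·n = 1098.552029

rpm = 1098.55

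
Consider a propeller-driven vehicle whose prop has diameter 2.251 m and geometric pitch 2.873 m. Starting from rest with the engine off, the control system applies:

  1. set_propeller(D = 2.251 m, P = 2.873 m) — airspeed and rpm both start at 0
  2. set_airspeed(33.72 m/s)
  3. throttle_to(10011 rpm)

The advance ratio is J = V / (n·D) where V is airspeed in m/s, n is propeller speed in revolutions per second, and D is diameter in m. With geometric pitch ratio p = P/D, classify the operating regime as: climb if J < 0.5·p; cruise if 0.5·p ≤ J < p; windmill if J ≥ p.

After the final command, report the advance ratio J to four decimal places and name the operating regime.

set_propeller: D = 2.251 m, P = 2.873 m (p = P/D = 1.276322); state ← (V=0, rpm=0)
set_airspeed(33.72): V ← 33.72 m/s
throttle_to(10011): rpm ← 10011
final state: V = 33.72 m/s, rpm = 10011 → n = rpm/60 = 166.850000 rev/s
J = V / (n·D) = 33.72 / (166.850000 × 2.251) = 0.089781
regime bands: climb J<0.6382 | cruise [0.6382, 1.2763) | windmill J≥1.2763
J = 0.0898 → climb

J = 0.0898, regime = climb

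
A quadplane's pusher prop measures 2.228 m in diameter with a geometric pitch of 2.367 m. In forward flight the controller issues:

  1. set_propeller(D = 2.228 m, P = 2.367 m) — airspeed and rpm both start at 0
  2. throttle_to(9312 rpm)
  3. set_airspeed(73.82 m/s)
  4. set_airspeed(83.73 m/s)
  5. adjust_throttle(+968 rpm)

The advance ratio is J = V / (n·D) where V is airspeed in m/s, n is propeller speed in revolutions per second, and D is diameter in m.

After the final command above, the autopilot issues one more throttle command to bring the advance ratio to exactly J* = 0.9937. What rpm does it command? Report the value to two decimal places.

rpm = 2269.14

set_propeller: D = 2.228 m, P = 2.367 m (p = P/D = 1.062388); state ← (V=0, rpm=0)
throttle_to(9312): rpm ← 9312
set_airspeed(73.82): V ← 73.82 m/s
set_airspeed(83.73): V ← 83.73 m/s
adjust_throttle(+968): rpm ← 9312 +968 = 10280
final state: V = 83.73 m/s, rpm = 10280 → n = rpm/60 = 171.333333 rev/s
target J* = 0.9937; solve J* = V/(n·D) for n: n = V/(J*·D) = 83.73/(0.9937 × 2.228) = 37.819050 rev/s
rpm = 60·n = 2269.142998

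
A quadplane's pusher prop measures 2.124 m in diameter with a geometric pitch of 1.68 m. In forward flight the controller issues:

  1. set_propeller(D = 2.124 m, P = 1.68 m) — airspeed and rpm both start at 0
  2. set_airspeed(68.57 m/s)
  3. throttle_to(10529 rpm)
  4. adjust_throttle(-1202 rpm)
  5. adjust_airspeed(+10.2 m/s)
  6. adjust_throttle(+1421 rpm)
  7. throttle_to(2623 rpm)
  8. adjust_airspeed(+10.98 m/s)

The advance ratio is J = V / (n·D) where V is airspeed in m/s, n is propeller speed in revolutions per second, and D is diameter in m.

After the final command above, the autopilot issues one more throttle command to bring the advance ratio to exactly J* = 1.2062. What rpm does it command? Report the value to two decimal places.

rpm = 2101.90

set_propeller: D = 2.124 m, P = 1.68 m (p = P/D = 0.790960); state ← (V=0, rpm=0)
set_airspeed(68.57): V ← 68.57 m/s
throttle_to(10529): rpm ← 10529
adjust_throttle(-1202): rpm ← 10529 -1202 = 9327
adjust_airspeed(+10.2): V ← 68.57 +10.2 = 78.77 m/s
adjust_throttle(+1421): rpm ← 9327 +1421 = 10748
throttle_to(2623): rpm ← 2623
adjust_airspeed(+10.98): V ← 78.77 +10.98 = 89.75 m/s
final state: V = 89.75 m/s, rpm = 2623 → n = rpm/60 = 43.716667 rev/s
target J* = 1.2062; solve J* = V/(n·D) for n: n = V/(J*·D) = 89.75/(1.2062 × 2.124) = 35.031652 rev/s
rpm = 60·n = 2101.899133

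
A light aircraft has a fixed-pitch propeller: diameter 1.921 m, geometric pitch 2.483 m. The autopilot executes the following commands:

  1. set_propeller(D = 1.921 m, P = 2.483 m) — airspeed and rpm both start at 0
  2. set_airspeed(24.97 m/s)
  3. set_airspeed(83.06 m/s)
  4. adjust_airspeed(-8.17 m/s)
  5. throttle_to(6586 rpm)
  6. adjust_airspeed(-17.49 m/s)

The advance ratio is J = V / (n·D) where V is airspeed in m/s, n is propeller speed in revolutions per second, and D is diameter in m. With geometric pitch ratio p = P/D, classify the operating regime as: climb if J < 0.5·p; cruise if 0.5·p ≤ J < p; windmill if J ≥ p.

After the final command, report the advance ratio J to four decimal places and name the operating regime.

set_propeller: D = 1.921 m, P = 2.483 m (p = P/D = 1.292556); state ← (V=0, rpm=0)
set_airspeed(24.97): V ← 24.97 m/s
set_airspeed(83.06): V ← 83.06 m/s
adjust_airspeed(-8.17): V ← 83.06 -8.17 = 74.89 m/s
throttle_to(6586): rpm ← 6586
adjust_airspeed(-17.49): V ← 74.89 -17.49 = 57.4 m/s
final state: V = 57.4 m/s, rpm = 6586 → n = rpm/60 = 109.766667 rev/s
J = V / (n·D) = 57.4 / (109.766667 × 1.921) = 0.272216
regime bands: climb J<0.6463 | cruise [0.6463, 1.2926) | windmill J≥1.2926
J = 0.2722 → climb

J = 0.2722, regime = climb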